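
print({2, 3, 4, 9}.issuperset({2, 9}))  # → True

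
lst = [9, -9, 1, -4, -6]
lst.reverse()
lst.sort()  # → [-9, -6, -4, 1, 9]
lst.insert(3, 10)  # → [-9, -6, -4, 10, 1, 9]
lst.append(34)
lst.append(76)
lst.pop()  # 76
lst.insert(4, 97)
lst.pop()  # 34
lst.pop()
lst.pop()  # 1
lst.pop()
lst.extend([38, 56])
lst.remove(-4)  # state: [-9, -6, 10, 38, 56]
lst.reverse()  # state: [56, 38, 10, -6, -9]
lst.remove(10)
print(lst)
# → [56, 38, -6, -9]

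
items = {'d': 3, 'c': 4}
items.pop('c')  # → 4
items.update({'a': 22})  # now {'d': 3, 'a': 22}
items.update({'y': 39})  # {'d': 3, 'a': 22, 'y': 39}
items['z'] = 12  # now {'d': 3, 'a': 22, 'y': 39, 'z': 12}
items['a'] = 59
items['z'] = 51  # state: {'d': 3, 'a': 59, 'y': 39, 'z': 51}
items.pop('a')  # 59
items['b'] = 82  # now {'d': 3, 'y': 39, 'z': 51, 'b': 82}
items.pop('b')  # 82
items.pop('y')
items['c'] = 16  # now {'d': 3, 'z': 51, 'c': 16}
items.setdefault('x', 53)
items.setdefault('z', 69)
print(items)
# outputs {'d': 3, 'z': 51, 'c': 16, 'x': 53}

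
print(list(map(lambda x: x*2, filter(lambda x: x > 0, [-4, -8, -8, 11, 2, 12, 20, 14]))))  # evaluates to [22, 4, 24, 40, 28]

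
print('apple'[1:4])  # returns ppl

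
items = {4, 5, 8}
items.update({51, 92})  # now {4, 5, 8, 51, 92}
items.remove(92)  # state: {4, 5, 8, 51}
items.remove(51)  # {4, 5, 8}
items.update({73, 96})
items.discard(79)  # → {4, 5, 8, 73, 96}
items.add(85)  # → {4, 5, 8, 73, 85, 96}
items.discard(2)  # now {4, 5, 8, 73, 85, 96}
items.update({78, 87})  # {4, 5, 8, 73, 78, 85, 87, 96}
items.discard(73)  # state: {4, 5, 8, 78, 85, 87, 96}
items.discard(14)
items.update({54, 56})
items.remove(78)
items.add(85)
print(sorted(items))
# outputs [4, 5, 8, 54, 56, 85, 87, 96]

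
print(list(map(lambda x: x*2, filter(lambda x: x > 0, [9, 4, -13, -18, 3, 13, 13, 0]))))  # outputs [18, 8, 6, 26, 26]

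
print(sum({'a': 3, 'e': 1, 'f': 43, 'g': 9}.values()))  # 56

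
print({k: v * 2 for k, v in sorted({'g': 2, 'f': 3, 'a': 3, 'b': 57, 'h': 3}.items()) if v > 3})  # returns {'b': 114}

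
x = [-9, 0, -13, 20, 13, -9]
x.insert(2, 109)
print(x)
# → [-9, 0, 109, -13, 20, 13, -9]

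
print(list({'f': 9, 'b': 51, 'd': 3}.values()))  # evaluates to [9, 51, 3]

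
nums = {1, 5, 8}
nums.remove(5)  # {1, 8}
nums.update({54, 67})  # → {1, 8, 54, 67}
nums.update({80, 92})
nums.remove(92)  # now {1, 8, 54, 67, 80}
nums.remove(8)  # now {1, 54, 67, 80}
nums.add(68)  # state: {1, 54, 67, 68, 80}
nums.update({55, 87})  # {1, 54, 55, 67, 68, 80, 87}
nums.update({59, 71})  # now {1, 54, 55, 59, 67, 68, 71, 80, 87}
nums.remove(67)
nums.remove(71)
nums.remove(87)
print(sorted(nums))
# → [1, 54, 55, 59, 68, 80]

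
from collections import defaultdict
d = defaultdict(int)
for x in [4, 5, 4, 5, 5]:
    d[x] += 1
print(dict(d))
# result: {4: 2, 5: 3}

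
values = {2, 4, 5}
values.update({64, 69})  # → {2, 4, 5, 64, 69}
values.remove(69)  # {2, 4, 5, 64}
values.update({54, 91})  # {2, 4, 5, 54, 64, 91}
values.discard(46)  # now {2, 4, 5, 54, 64, 91}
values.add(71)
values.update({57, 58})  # {2, 4, 5, 54, 57, 58, 64, 71, 91}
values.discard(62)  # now {2, 4, 5, 54, 57, 58, 64, 71, 91}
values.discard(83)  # {2, 4, 5, 54, 57, 58, 64, 71, 91}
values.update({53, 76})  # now {2, 4, 5, 53, 54, 57, 58, 64, 71, 76, 91}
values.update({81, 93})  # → {2, 4, 5, 53, 54, 57, 58, 64, 71, 76, 81, 91, 93}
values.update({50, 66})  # {2, 4, 5, 50, 53, 54, 57, 58, 64, 66, 71, 76, 81, 91, 93}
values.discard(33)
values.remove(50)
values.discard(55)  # {2, 4, 5, 53, 54, 57, 58, 64, 66, 71, 76, 81, 91, 93}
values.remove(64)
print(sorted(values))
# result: [2, 4, 5, 53, 54, 57, 58, 66, 71, 76, 81, 91, 93]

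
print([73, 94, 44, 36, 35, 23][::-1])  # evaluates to [23, 35, 36, 44, 94, 73]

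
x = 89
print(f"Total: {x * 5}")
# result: Total: 445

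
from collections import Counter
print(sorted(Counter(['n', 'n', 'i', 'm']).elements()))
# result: ['i', 'm', 'n', 'n']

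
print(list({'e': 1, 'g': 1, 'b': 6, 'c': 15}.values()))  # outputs [1, 1, 6, 15]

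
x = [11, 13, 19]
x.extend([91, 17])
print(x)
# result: [11, 13, 19, 91, 17]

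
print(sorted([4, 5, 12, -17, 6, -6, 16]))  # [-17, -6, 4, 5, 6, 12, 16]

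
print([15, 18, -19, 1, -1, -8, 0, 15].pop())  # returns 15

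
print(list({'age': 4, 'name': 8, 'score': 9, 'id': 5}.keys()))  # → ['age', 'name', 'score', 'id']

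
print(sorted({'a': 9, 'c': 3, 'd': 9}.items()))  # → [('a', 9), ('c', 3), ('d', 9)]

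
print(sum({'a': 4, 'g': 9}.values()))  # 13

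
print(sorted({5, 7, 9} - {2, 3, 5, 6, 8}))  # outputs [7, 9]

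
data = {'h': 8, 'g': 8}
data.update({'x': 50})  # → {'h': 8, 'g': 8, 'x': 50}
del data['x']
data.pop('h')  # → 8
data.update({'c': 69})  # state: {'g': 8, 'c': 69}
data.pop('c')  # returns 69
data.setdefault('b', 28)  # 28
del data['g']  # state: {'b': 28}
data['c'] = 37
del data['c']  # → {'b': 28}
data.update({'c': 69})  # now {'b': 28, 'c': 69}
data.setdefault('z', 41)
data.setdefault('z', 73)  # 41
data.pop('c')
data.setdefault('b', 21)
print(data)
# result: {'b': 28, 'z': 41}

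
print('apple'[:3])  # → app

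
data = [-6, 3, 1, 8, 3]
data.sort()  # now [-6, 1, 3, 3, 8]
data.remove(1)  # [-6, 3, 3, 8]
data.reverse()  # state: [8, 3, 3, -6]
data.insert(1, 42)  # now [8, 42, 3, 3, -6]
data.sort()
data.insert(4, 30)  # [-6, 3, 3, 8, 30, 42]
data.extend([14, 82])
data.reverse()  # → [82, 14, 42, 30, 8, 3, 3, -6]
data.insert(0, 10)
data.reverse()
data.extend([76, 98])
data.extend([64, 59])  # [-6, 3, 3, 8, 30, 42, 14, 82, 10, 76, 98, 64, 59]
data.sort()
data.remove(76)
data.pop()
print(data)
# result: [-6, 3, 3, 8, 10, 14, 30, 42, 59, 64, 82]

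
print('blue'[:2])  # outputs bl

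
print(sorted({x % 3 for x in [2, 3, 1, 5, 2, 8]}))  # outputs [0, 1, 2]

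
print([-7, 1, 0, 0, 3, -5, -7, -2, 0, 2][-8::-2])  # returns [0, -7]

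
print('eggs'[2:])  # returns gs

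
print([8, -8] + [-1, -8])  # [8, -8, -1, -8]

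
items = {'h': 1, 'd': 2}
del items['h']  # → {'d': 2}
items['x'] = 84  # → {'d': 2, 'x': 84}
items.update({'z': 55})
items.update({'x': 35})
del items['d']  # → {'x': 35, 'z': 55}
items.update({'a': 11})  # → {'x': 35, 'z': 55, 'a': 11}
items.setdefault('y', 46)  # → 46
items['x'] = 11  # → {'x': 11, 'z': 55, 'a': 11, 'y': 46}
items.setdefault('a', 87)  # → 11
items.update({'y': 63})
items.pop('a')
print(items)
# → {'x': 11, 'z': 55, 'y': 63}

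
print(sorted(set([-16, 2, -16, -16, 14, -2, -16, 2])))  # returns [-16, -2, 2, 14]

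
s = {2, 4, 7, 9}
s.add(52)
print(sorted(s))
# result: [2, 4, 7, 9, 52]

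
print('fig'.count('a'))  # 0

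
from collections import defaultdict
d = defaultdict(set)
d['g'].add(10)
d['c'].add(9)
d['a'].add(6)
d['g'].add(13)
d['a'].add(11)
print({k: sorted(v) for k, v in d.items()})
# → {'g': [10, 13], 'c': [9], 'a': [6, 11]}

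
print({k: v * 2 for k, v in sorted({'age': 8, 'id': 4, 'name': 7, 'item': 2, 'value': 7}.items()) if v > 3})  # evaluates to {'age': 16, 'id': 8, 'name': 14, 'value': 14}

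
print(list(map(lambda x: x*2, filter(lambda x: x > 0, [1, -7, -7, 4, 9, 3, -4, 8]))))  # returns [2, 8, 18, 6, 16]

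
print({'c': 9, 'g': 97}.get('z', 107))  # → 107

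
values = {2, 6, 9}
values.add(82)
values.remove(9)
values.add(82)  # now {2, 6, 82}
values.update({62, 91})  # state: {2, 6, 62, 82, 91}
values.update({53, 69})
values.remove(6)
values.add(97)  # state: {2, 53, 62, 69, 82, 91, 97}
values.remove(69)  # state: {2, 53, 62, 82, 91, 97}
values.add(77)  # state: {2, 53, 62, 77, 82, 91, 97}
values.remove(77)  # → {2, 53, 62, 82, 91, 97}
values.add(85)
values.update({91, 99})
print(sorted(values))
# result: [2, 53, 62, 82, 85, 91, 97, 99]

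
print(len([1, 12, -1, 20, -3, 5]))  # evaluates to 6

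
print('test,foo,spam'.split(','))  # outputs ['test', 'foo', 'spam']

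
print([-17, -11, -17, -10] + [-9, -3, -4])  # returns [-17, -11, -17, -10, -9, -3, -4]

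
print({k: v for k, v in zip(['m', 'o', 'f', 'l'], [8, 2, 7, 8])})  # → {'m': 8, 'o': 2, 'f': 7, 'l': 8}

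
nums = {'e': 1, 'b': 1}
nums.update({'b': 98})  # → {'e': 1, 'b': 98}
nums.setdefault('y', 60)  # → 60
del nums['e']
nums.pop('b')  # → 98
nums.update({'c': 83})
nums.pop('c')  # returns 83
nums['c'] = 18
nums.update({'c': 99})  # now {'y': 60, 'c': 99}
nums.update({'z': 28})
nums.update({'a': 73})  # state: {'y': 60, 'c': 99, 'z': 28, 'a': 73}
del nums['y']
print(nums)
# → {'c': 99, 'z': 28, 'a': 73}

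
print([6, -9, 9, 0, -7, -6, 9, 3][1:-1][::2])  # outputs [-9, 0, -6]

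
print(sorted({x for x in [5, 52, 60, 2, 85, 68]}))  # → [2, 5, 52, 60, 68, 85]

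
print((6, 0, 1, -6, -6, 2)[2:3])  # (1,)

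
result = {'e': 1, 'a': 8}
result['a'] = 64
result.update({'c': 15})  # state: {'e': 1, 'a': 64, 'c': 15}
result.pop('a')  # 64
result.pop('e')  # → 1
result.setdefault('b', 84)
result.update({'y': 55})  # {'c': 15, 'b': 84, 'y': 55}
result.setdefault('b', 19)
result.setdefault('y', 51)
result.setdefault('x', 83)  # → 83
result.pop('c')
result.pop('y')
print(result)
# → {'b': 84, 'x': 83}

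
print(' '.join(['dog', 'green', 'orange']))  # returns dog green orange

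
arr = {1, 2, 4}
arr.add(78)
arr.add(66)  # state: {1, 2, 4, 66, 78}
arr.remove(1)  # {2, 4, 66, 78}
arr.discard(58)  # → {2, 4, 66, 78}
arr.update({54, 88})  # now {2, 4, 54, 66, 78, 88}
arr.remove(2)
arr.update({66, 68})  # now {4, 54, 66, 68, 78, 88}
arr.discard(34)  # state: {4, 54, 66, 68, 78, 88}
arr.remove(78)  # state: {4, 54, 66, 68, 88}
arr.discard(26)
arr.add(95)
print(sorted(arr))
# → [4, 54, 66, 68, 88, 95]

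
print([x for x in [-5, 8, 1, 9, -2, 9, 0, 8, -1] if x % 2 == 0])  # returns [8, -2, 0, 8]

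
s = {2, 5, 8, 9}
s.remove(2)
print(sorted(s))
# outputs [5, 8, 9]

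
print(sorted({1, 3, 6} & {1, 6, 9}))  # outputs [1, 6]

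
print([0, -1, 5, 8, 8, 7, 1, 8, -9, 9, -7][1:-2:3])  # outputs [-1, 8, 8]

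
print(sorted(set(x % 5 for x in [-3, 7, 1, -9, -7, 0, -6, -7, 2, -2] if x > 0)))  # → [1, 2]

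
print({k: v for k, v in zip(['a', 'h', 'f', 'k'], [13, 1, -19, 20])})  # {'a': 13, 'h': 1, 'f': -19, 'k': 20}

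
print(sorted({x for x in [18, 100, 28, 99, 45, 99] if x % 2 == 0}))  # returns [18, 28, 100]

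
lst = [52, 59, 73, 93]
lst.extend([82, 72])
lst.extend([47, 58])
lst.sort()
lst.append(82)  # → [47, 52, 58, 59, 72, 73, 82, 93, 82]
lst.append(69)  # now [47, 52, 58, 59, 72, 73, 82, 93, 82, 69]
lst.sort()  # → [47, 52, 58, 59, 69, 72, 73, 82, 82, 93]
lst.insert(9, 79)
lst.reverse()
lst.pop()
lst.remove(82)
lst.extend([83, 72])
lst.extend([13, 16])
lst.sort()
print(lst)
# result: [13, 16, 52, 58, 59, 69, 72, 72, 73, 79, 82, 83, 93]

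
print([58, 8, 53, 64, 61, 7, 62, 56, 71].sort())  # None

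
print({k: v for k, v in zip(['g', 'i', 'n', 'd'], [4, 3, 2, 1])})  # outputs {'g': 4, 'i': 3, 'n': 2, 'd': 1}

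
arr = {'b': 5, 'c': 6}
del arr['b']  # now {'c': 6}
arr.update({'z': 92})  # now {'c': 6, 'z': 92}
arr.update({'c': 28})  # {'c': 28, 'z': 92}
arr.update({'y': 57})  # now {'c': 28, 'z': 92, 'y': 57}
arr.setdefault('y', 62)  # 57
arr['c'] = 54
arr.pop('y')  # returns 57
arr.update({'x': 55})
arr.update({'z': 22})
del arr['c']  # {'z': 22, 'x': 55}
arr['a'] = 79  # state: {'z': 22, 'x': 55, 'a': 79}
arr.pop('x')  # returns 55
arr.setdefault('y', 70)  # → 70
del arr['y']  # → {'z': 22, 'a': 79}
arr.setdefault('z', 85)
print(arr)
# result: {'z': 22, 'a': 79}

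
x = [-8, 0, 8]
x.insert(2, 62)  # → [-8, 0, 62, 8]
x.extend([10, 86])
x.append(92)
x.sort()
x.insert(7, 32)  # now [-8, 0, 8, 10, 62, 86, 92, 32]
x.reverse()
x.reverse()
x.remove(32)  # [-8, 0, 8, 10, 62, 86, 92]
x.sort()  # [-8, 0, 8, 10, 62, 86, 92]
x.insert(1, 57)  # [-8, 57, 0, 8, 10, 62, 86, 92]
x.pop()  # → 92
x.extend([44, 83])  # [-8, 57, 0, 8, 10, 62, 86, 44, 83]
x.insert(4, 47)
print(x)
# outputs [-8, 57, 0, 8, 47, 10, 62, 86, 44, 83]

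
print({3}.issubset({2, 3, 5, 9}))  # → True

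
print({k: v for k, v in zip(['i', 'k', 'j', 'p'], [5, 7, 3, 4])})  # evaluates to {'i': 5, 'k': 7, 'j': 3, 'p': 4}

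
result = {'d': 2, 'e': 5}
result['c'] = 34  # {'d': 2, 'e': 5, 'c': 34}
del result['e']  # {'d': 2, 'c': 34}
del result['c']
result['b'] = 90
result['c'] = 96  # {'d': 2, 'b': 90, 'c': 96}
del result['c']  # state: {'d': 2, 'b': 90}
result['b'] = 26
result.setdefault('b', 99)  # 26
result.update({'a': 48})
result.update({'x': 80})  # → {'d': 2, 'b': 26, 'a': 48, 'x': 80}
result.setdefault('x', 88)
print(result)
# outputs {'d': 2, 'b': 26, 'a': 48, 'x': 80}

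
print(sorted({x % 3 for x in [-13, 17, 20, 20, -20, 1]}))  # [1, 2]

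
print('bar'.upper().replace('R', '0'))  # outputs BA0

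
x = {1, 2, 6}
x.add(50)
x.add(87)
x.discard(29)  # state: {1, 2, 6, 50, 87}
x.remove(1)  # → {2, 6, 50, 87}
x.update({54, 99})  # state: {2, 6, 50, 54, 87, 99}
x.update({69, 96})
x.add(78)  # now {2, 6, 50, 54, 69, 78, 87, 96, 99}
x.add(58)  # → {2, 6, 50, 54, 58, 69, 78, 87, 96, 99}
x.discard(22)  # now {2, 6, 50, 54, 58, 69, 78, 87, 96, 99}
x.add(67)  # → {2, 6, 50, 54, 58, 67, 69, 78, 87, 96, 99}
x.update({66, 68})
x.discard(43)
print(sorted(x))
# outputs [2, 6, 50, 54, 58, 66, 67, 68, 69, 78, 87, 96, 99]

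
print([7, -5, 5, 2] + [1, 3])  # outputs [7, -5, 5, 2, 1, 3]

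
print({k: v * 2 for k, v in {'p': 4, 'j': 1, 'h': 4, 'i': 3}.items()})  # {'p': 8, 'j': 2, 'h': 8, 'i': 6}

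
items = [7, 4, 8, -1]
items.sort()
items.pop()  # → 8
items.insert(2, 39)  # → [-1, 4, 39, 7]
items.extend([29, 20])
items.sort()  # [-1, 4, 7, 20, 29, 39]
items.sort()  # [-1, 4, 7, 20, 29, 39]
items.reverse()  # [39, 29, 20, 7, 4, -1]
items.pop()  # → -1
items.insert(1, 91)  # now [39, 91, 29, 20, 7, 4]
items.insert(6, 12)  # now [39, 91, 29, 20, 7, 4, 12]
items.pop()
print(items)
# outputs [39, 91, 29, 20, 7, 4]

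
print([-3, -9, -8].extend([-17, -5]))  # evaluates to None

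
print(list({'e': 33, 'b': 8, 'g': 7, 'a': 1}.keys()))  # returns ['e', 'b', 'g', 'a']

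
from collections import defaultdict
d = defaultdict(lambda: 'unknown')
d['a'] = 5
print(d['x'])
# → unknown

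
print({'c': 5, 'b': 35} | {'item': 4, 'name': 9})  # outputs {'c': 5, 'b': 35, 'item': 4, 'name': 9}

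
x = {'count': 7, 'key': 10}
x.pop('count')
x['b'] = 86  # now {'key': 10, 'b': 86}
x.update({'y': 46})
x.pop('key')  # 10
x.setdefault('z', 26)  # 26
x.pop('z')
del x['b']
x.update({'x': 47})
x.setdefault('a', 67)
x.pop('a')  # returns 67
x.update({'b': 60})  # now {'y': 46, 'x': 47, 'b': 60}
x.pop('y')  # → 46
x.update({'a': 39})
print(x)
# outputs {'x': 47, 'b': 60, 'a': 39}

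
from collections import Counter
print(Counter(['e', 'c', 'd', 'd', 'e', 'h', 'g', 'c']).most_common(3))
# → [('e', 2), ('c', 2), ('d', 2)]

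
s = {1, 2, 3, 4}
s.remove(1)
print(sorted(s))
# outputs [2, 3, 4]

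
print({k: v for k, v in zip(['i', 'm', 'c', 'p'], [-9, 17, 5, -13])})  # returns {'i': -9, 'm': 17, 'c': 5, 'p': -13}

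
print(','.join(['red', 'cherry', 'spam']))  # red,cherry,spam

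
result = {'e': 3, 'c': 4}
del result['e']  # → {'c': 4}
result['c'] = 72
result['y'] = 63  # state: {'c': 72, 'y': 63}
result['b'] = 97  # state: {'c': 72, 'y': 63, 'b': 97}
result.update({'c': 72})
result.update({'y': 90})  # {'c': 72, 'y': 90, 'b': 97}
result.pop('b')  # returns 97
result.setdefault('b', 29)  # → 29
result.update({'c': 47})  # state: {'c': 47, 'y': 90, 'b': 29}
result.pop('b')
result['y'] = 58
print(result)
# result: {'c': 47, 'y': 58}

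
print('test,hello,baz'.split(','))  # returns ['test', 'hello', 'baz']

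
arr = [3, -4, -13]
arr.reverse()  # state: [-13, -4, 3]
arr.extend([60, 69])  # [-13, -4, 3, 60, 69]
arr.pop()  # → 69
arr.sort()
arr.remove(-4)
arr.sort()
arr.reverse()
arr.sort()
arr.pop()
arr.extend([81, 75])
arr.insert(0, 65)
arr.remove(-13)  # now [65, 3, 81, 75]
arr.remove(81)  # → [65, 3, 75]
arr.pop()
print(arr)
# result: [65, 3]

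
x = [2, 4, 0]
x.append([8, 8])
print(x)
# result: [2, 4, 0, [8, 8]]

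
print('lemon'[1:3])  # em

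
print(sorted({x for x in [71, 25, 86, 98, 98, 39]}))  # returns [25, 39, 71, 86, 98]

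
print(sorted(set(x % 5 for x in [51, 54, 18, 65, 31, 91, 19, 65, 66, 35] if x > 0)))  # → [0, 1, 3, 4]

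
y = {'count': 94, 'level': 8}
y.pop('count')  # 94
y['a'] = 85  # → {'level': 8, 'a': 85}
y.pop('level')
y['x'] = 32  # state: {'a': 85, 'x': 32}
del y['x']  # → {'a': 85}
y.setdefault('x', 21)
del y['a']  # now {'x': 21}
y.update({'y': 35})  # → {'x': 21, 'y': 35}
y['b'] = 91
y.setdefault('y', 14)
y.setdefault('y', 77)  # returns 35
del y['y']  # {'x': 21, 'b': 91}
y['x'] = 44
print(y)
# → {'x': 44, 'b': 91}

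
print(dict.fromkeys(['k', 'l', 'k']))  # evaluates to {'k': None, 'l': None}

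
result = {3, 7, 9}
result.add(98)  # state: {3, 7, 9, 98}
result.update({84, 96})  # {3, 7, 9, 84, 96, 98}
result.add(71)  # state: {3, 7, 9, 71, 84, 96, 98}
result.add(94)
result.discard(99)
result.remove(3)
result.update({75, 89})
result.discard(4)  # {7, 9, 71, 75, 84, 89, 94, 96, 98}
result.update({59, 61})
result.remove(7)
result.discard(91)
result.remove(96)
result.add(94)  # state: {9, 59, 61, 71, 75, 84, 89, 94, 98}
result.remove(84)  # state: {9, 59, 61, 71, 75, 89, 94, 98}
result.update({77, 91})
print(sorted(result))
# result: [9, 59, 61, 71, 75, 77, 89, 91, 94, 98]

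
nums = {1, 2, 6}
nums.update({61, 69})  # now {1, 2, 6, 61, 69}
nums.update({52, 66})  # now {1, 2, 6, 52, 61, 66, 69}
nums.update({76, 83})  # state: {1, 2, 6, 52, 61, 66, 69, 76, 83}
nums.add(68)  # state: {1, 2, 6, 52, 61, 66, 68, 69, 76, 83}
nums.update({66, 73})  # {1, 2, 6, 52, 61, 66, 68, 69, 73, 76, 83}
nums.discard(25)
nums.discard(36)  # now {1, 2, 6, 52, 61, 66, 68, 69, 73, 76, 83}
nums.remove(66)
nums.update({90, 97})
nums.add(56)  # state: {1, 2, 6, 52, 56, 61, 68, 69, 73, 76, 83, 90, 97}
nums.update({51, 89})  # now {1, 2, 6, 51, 52, 56, 61, 68, 69, 73, 76, 83, 89, 90, 97}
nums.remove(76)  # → {1, 2, 6, 51, 52, 56, 61, 68, 69, 73, 83, 89, 90, 97}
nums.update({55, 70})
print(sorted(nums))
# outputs [1, 2, 6, 51, 52, 55, 56, 61, 68, 69, 70, 73, 83, 89, 90, 97]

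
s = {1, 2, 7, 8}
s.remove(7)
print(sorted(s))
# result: [1, 2, 8]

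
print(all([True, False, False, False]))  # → False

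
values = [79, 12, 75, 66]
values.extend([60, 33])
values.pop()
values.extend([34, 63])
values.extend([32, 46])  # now [79, 12, 75, 66, 60, 34, 63, 32, 46]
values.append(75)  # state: [79, 12, 75, 66, 60, 34, 63, 32, 46, 75]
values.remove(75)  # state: [79, 12, 66, 60, 34, 63, 32, 46, 75]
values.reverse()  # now [75, 46, 32, 63, 34, 60, 66, 12, 79]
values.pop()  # 79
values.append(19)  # [75, 46, 32, 63, 34, 60, 66, 12, 19]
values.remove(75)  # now [46, 32, 63, 34, 60, 66, 12, 19]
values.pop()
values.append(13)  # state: [46, 32, 63, 34, 60, 66, 12, 13]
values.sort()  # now [12, 13, 32, 34, 46, 60, 63, 66]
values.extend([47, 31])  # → [12, 13, 32, 34, 46, 60, 63, 66, 47, 31]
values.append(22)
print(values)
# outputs [12, 13, 32, 34, 46, 60, 63, 66, 47, 31, 22]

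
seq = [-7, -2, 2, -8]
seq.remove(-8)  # [-7, -2, 2]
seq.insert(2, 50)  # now [-7, -2, 50, 2]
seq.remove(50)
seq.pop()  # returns 2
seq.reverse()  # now [-2, -7]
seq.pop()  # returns -7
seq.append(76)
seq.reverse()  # [76, -2]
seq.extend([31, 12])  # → [76, -2, 31, 12]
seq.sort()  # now [-2, 12, 31, 76]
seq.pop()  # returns 76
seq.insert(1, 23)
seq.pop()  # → 31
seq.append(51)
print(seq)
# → [-2, 23, 12, 51]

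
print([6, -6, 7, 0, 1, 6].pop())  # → 6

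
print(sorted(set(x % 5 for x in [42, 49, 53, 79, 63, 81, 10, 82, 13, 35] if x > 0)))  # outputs [0, 1, 2, 3, 4]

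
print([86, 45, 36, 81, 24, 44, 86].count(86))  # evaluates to 2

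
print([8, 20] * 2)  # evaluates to [8, 20, 8, 20]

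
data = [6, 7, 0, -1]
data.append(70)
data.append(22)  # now [6, 7, 0, -1, 70, 22]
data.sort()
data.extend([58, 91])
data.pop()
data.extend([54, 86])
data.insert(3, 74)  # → [-1, 0, 6, 74, 7, 22, 70, 58, 54, 86]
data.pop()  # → 86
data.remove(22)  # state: [-1, 0, 6, 74, 7, 70, 58, 54]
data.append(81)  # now [-1, 0, 6, 74, 7, 70, 58, 54, 81]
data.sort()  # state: [-1, 0, 6, 7, 54, 58, 70, 74, 81]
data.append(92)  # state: [-1, 0, 6, 7, 54, 58, 70, 74, 81, 92]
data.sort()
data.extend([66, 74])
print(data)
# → [-1, 0, 6, 7, 54, 58, 70, 74, 81, 92, 66, 74]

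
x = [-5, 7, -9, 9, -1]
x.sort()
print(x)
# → [-9, -5, -1, 7, 9]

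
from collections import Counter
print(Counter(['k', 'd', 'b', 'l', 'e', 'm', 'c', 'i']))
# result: Counter({'k': 1, 'd': 1, 'b': 1, 'l': 1, 'e': 1, 'm': 1, 'c': 1, 'i': 1})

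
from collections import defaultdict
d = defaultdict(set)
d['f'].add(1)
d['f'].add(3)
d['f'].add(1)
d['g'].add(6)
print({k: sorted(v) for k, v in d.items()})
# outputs {'f': [1, 3], 'g': [6]}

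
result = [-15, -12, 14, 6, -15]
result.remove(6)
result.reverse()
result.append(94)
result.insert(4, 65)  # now [-15, 14, -12, -15, 65, 94]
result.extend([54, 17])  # [-15, 14, -12, -15, 65, 94, 54, 17]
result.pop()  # 17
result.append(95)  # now [-15, 14, -12, -15, 65, 94, 54, 95]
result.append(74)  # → [-15, 14, -12, -15, 65, 94, 54, 95, 74]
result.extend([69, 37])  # [-15, 14, -12, -15, 65, 94, 54, 95, 74, 69, 37]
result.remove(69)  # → [-15, 14, -12, -15, 65, 94, 54, 95, 74, 37]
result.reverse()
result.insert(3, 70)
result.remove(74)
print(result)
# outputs [37, 95, 70, 54, 94, 65, -15, -12, 14, -15]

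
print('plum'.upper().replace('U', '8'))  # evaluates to PL8M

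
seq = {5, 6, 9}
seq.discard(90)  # {5, 6, 9}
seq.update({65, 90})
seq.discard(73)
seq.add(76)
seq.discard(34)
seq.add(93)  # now {5, 6, 9, 65, 76, 90, 93}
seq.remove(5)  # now {6, 9, 65, 76, 90, 93}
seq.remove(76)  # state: {6, 9, 65, 90, 93}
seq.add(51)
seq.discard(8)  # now {6, 9, 51, 65, 90, 93}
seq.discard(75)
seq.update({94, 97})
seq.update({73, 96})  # {6, 9, 51, 65, 73, 90, 93, 94, 96, 97}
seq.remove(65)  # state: {6, 9, 51, 73, 90, 93, 94, 96, 97}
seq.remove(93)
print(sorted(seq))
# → [6, 9, 51, 73, 90, 94, 96, 97]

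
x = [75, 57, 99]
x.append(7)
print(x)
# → [75, 57, 99, 7]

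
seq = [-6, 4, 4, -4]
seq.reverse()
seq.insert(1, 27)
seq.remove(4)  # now [-4, 27, 4, -6]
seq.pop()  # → -6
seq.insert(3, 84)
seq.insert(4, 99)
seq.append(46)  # [-4, 27, 4, 84, 99, 46]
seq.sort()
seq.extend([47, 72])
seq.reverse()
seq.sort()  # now [-4, 4, 27, 46, 47, 72, 84, 99]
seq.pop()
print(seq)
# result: [-4, 4, 27, 46, 47, 72, 84]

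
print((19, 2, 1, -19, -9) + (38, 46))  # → (19, 2, 1, -19, -9, 38, 46)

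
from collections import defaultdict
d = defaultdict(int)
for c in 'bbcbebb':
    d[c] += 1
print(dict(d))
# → {'b': 5, 'c': 1, 'e': 1}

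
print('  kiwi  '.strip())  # kiwi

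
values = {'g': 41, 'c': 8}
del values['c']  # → {'g': 41}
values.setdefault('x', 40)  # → 40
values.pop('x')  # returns 40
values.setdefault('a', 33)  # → 33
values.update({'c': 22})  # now {'g': 41, 'a': 33, 'c': 22}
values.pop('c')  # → 22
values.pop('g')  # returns 41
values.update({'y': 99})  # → {'a': 33, 'y': 99}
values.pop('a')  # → 33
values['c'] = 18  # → {'y': 99, 'c': 18}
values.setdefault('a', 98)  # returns 98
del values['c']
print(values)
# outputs {'y': 99, 'a': 98}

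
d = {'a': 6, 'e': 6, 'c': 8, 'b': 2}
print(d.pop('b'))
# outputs 2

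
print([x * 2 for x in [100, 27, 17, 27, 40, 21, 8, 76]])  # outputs [200, 54, 34, 54, 80, 42, 16, 152]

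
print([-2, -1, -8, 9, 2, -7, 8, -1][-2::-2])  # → [8, 2, -8, -2]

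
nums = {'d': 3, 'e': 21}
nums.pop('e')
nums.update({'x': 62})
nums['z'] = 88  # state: {'d': 3, 'x': 62, 'z': 88}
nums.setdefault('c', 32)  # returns 32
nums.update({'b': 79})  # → {'d': 3, 'x': 62, 'z': 88, 'c': 32, 'b': 79}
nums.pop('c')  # 32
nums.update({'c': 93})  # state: {'d': 3, 'x': 62, 'z': 88, 'b': 79, 'c': 93}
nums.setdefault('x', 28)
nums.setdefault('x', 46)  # 62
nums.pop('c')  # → 93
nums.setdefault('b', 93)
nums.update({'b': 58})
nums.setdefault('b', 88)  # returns 58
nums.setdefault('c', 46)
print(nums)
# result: {'d': 3, 'x': 62, 'z': 88, 'b': 58, 'c': 46}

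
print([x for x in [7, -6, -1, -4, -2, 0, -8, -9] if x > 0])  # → [7]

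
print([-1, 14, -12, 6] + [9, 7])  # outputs [-1, 14, -12, 6, 9, 7]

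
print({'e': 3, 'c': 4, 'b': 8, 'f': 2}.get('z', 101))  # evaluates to 101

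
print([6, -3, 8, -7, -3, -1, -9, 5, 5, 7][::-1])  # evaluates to [7, 5, 5, -9, -1, -3, -7, 8, -3, 6]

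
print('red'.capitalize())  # Red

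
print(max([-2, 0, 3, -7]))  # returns 3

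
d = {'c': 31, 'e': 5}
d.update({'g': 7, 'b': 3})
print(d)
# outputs {'c': 31, 'e': 5, 'g': 7, 'b': 3}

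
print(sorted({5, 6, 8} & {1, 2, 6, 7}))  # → [6]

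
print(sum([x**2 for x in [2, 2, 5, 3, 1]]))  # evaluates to 43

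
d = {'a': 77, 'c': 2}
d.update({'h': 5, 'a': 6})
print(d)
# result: {'a': 6, 'c': 2, 'h': 5}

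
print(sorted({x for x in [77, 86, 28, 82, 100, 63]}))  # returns [28, 63, 77, 82, 86, 100]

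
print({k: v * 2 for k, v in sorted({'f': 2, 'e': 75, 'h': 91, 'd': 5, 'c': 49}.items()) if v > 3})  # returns {'c': 98, 'd': 10, 'e': 150, 'h': 182}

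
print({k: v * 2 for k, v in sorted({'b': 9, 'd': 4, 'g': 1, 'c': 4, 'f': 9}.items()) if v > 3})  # {'b': 18, 'c': 8, 'd': 8, 'f': 18}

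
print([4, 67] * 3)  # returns [4, 67, 4, 67, 4, 67]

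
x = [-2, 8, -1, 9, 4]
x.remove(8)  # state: [-2, -1, 9, 4]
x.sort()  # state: [-2, -1, 4, 9]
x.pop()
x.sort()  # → [-2, -1, 4]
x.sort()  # [-2, -1, 4]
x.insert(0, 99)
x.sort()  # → [-2, -1, 4, 99]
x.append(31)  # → [-2, -1, 4, 99, 31]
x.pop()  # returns 31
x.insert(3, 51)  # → [-2, -1, 4, 51, 99]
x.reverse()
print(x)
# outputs [99, 51, 4, -1, -2]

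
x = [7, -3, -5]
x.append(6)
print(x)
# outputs [7, -3, -5, 6]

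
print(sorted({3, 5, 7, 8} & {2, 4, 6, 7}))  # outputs [7]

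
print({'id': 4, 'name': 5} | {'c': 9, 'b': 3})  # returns {'id': 4, 'name': 5, 'c': 9, 'b': 3}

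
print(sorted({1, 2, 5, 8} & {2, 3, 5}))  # [2, 5]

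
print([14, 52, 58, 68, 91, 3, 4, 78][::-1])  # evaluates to [78, 4, 3, 91, 68, 58, 52, 14]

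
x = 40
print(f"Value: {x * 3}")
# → Value: 120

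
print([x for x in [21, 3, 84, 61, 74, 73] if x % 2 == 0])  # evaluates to [84, 74]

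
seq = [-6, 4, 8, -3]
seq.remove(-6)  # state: [4, 8, -3]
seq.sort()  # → [-3, 4, 8]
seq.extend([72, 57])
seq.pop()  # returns 57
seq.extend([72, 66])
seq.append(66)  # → [-3, 4, 8, 72, 72, 66, 66]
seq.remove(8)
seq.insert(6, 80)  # [-3, 4, 72, 72, 66, 66, 80]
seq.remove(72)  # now [-3, 4, 72, 66, 66, 80]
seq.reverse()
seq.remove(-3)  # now [80, 66, 66, 72, 4]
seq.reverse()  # [4, 72, 66, 66, 80]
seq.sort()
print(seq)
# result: [4, 66, 66, 72, 80]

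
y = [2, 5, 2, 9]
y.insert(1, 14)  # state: [2, 14, 5, 2, 9]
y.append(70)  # [2, 14, 5, 2, 9, 70]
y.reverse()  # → [70, 9, 2, 5, 14, 2]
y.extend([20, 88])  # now [70, 9, 2, 5, 14, 2, 20, 88]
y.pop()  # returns 88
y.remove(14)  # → [70, 9, 2, 5, 2, 20]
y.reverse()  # [20, 2, 5, 2, 9, 70]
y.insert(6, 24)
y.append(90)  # [20, 2, 5, 2, 9, 70, 24, 90]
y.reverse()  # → [90, 24, 70, 9, 2, 5, 2, 20]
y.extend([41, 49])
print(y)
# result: [90, 24, 70, 9, 2, 5, 2, 20, 41, 49]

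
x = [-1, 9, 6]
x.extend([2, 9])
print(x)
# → [-1, 9, 6, 2, 9]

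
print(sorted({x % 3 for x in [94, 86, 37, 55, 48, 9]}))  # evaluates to [0, 1, 2]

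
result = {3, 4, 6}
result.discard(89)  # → {3, 4, 6}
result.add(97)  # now {3, 4, 6, 97}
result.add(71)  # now {3, 4, 6, 71, 97}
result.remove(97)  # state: {3, 4, 6, 71}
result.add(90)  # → {3, 4, 6, 71, 90}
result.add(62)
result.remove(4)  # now {3, 6, 62, 71, 90}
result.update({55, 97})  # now {3, 6, 55, 62, 71, 90, 97}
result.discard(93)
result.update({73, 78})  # {3, 6, 55, 62, 71, 73, 78, 90, 97}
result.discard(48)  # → {3, 6, 55, 62, 71, 73, 78, 90, 97}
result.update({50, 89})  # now {3, 6, 50, 55, 62, 71, 73, 78, 89, 90, 97}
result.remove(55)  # {3, 6, 50, 62, 71, 73, 78, 89, 90, 97}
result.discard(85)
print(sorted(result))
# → [3, 6, 50, 62, 71, 73, 78, 89, 90, 97]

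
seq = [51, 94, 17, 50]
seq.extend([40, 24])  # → [51, 94, 17, 50, 40, 24]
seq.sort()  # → [17, 24, 40, 50, 51, 94]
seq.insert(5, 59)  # [17, 24, 40, 50, 51, 59, 94]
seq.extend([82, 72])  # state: [17, 24, 40, 50, 51, 59, 94, 82, 72]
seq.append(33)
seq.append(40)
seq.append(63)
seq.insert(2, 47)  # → [17, 24, 47, 40, 50, 51, 59, 94, 82, 72, 33, 40, 63]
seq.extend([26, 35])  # [17, 24, 47, 40, 50, 51, 59, 94, 82, 72, 33, 40, 63, 26, 35]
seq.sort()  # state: [17, 24, 26, 33, 35, 40, 40, 47, 50, 51, 59, 63, 72, 82, 94]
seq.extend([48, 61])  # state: [17, 24, 26, 33, 35, 40, 40, 47, 50, 51, 59, 63, 72, 82, 94, 48, 61]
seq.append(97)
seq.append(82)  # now [17, 24, 26, 33, 35, 40, 40, 47, 50, 51, 59, 63, 72, 82, 94, 48, 61, 97, 82]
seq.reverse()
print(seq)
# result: [82, 97, 61, 48, 94, 82, 72, 63, 59, 51, 50, 47, 40, 40, 35, 33, 26, 24, 17]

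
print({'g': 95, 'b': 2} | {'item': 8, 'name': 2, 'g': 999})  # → {'g': 999, 'b': 2, 'item': 8, 'name': 2}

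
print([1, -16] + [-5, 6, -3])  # [1, -16, -5, 6, -3]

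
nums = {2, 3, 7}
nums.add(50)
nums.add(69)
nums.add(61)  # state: {2, 3, 7, 50, 61, 69}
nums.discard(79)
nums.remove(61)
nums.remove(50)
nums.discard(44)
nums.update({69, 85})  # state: {2, 3, 7, 69, 85}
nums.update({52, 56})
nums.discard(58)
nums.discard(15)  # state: {2, 3, 7, 52, 56, 69, 85}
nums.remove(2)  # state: {3, 7, 52, 56, 69, 85}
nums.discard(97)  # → {3, 7, 52, 56, 69, 85}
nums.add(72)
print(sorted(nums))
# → [3, 7, 52, 56, 69, 72, 85]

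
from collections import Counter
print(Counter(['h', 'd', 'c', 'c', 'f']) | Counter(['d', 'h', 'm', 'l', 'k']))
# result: Counter({'c': 2, 'h': 1, 'd': 1, 'f': 1, 'm': 1, 'l': 1, 'k': 1})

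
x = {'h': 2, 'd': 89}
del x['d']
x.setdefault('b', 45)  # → 45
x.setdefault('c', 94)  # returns 94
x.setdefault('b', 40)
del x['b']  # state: {'h': 2, 'c': 94}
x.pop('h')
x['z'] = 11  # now {'c': 94, 'z': 11}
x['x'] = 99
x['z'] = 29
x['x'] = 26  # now {'c': 94, 'z': 29, 'x': 26}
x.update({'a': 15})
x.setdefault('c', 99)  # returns 94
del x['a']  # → {'c': 94, 'z': 29, 'x': 26}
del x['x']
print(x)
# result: {'c': 94, 'z': 29}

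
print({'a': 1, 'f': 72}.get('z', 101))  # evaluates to 101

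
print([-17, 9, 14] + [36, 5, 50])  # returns [-17, 9, 14, 36, 5, 50]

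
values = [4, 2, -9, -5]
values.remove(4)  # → [2, -9, -5]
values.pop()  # -5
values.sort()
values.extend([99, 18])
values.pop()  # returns 18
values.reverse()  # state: [99, 2, -9]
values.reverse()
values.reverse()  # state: [99, 2, -9]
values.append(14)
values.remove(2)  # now [99, -9, 14]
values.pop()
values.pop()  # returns -9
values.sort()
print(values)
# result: [99]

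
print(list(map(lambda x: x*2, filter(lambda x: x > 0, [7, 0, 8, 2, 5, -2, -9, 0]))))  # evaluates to [14, 16, 4, 10]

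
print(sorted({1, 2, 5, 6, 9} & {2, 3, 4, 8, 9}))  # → [2, 9]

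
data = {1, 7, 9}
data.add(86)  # {1, 7, 9, 86}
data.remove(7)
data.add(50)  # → {1, 9, 50, 86}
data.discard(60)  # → {1, 9, 50, 86}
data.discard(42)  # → {1, 9, 50, 86}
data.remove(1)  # {9, 50, 86}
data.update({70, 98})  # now {9, 50, 70, 86, 98}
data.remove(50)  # {9, 70, 86, 98}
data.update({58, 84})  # {9, 58, 70, 84, 86, 98}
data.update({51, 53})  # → {9, 51, 53, 58, 70, 84, 86, 98}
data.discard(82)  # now {9, 51, 53, 58, 70, 84, 86, 98}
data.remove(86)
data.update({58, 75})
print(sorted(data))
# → [9, 51, 53, 58, 70, 75, 84, 98]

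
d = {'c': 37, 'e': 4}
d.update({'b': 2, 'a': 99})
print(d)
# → {'c': 37, 'e': 4, 'b': 2, 'a': 99}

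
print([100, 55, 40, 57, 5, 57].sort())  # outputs None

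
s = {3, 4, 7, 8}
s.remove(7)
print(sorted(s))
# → [3, 4, 8]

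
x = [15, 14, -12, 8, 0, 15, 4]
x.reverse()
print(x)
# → [4, 15, 0, 8, -12, 14, 15]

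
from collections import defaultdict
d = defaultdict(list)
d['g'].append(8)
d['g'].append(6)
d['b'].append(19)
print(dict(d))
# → {'g': [8, 6], 'b': [19]}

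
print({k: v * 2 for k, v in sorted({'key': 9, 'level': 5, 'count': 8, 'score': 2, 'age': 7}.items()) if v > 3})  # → {'age': 14, 'count': 16, 'key': 18, 'level': 10}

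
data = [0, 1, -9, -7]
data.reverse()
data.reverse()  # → [0, 1, -9, -7]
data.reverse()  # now [-7, -9, 1, 0]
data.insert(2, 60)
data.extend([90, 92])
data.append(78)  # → [-7, -9, 60, 1, 0, 90, 92, 78]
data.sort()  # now [-9, -7, 0, 1, 60, 78, 90, 92]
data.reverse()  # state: [92, 90, 78, 60, 1, 0, -7, -9]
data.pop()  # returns -9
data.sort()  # [-7, 0, 1, 60, 78, 90, 92]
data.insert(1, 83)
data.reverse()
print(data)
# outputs [92, 90, 78, 60, 1, 0, 83, -7]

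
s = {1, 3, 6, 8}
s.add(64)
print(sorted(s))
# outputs [1, 3, 6, 8, 64]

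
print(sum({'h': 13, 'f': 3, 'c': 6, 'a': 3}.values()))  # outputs 25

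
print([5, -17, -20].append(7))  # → None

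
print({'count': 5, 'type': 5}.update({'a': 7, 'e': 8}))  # None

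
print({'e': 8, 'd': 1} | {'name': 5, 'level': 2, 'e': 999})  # {'e': 999, 'd': 1, 'name': 5, 'level': 2}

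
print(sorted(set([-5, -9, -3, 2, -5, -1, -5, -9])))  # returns [-9, -5, -3, -1, 2]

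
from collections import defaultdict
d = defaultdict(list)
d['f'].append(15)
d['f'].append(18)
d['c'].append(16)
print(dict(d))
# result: {'f': [15, 18], 'c': [16]}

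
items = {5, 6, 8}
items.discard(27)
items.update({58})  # {5, 6, 8, 58}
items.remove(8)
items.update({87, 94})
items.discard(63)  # {5, 6, 58, 87, 94}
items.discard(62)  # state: {5, 6, 58, 87, 94}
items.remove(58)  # {5, 6, 87, 94}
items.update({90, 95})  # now {5, 6, 87, 90, 94, 95}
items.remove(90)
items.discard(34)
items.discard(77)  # {5, 6, 87, 94, 95}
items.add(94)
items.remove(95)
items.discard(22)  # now {5, 6, 87, 94}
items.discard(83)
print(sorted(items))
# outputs [5, 6, 87, 94]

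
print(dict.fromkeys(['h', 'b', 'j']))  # {'h': None, 'b': None, 'j': None}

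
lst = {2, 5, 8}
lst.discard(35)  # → {2, 5, 8}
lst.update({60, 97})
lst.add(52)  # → {2, 5, 8, 52, 60, 97}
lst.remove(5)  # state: {2, 8, 52, 60, 97}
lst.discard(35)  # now {2, 8, 52, 60, 97}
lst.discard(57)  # {2, 8, 52, 60, 97}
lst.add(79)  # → {2, 8, 52, 60, 79, 97}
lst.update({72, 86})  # {2, 8, 52, 60, 72, 79, 86, 97}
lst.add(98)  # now {2, 8, 52, 60, 72, 79, 86, 97, 98}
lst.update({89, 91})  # {2, 8, 52, 60, 72, 79, 86, 89, 91, 97, 98}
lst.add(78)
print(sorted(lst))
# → [2, 8, 52, 60, 72, 78, 79, 86, 89, 91, 97, 98]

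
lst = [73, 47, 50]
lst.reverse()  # [50, 47, 73]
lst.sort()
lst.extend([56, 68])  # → [47, 50, 73, 56, 68]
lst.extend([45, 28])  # [47, 50, 73, 56, 68, 45, 28]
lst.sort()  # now [28, 45, 47, 50, 56, 68, 73]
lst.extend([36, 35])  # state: [28, 45, 47, 50, 56, 68, 73, 36, 35]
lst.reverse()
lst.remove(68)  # [35, 36, 73, 56, 50, 47, 45, 28]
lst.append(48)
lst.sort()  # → [28, 35, 36, 45, 47, 48, 50, 56, 73]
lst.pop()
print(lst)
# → [28, 35, 36, 45, 47, 48, 50, 56]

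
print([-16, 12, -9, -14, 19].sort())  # None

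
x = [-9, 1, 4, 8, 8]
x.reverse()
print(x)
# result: [8, 8, 4, 1, -9]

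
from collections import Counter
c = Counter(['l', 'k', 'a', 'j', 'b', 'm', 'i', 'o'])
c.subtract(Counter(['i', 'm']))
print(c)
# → Counter({'l': 1, 'k': 1, 'a': 1, 'j': 1, 'b': 1, 'o': 1, 'm': 0, 'i': 0})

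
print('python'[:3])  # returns pyt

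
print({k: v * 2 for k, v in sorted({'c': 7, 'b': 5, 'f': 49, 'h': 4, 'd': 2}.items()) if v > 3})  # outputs {'b': 10, 'c': 14, 'f': 98, 'h': 8}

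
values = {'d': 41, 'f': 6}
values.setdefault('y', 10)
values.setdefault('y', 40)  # 10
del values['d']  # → {'f': 6, 'y': 10}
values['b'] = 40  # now {'f': 6, 'y': 10, 'b': 40}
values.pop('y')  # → 10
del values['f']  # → {'b': 40}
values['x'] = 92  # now {'b': 40, 'x': 92}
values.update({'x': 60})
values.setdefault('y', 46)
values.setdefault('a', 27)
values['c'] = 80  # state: {'b': 40, 'x': 60, 'y': 46, 'a': 27, 'c': 80}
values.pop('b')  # 40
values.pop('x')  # 60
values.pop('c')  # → 80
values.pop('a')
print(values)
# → {'y': 46}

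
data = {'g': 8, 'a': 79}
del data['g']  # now {'a': 79}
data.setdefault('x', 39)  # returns 39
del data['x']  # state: {'a': 79}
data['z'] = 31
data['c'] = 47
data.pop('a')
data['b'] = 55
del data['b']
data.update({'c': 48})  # {'z': 31, 'c': 48}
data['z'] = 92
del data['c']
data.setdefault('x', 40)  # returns 40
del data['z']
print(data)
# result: {'x': 40}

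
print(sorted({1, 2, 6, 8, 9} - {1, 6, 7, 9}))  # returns [2, 8]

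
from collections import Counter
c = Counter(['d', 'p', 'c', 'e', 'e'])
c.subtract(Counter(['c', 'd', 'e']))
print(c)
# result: Counter({'p': 1, 'e': 1, 'd': 0, 'c': 0})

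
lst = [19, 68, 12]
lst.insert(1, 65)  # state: [19, 65, 68, 12]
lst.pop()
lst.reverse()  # [68, 65, 19]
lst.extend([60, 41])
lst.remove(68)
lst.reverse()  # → [41, 60, 19, 65]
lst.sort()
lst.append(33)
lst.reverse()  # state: [33, 65, 60, 41, 19]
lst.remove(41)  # [33, 65, 60, 19]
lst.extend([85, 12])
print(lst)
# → [33, 65, 60, 19, 85, 12]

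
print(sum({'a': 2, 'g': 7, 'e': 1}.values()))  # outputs 10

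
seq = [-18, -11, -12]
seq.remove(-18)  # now [-11, -12]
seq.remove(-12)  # [-11]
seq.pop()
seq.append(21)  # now [21]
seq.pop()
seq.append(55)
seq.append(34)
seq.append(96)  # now [55, 34, 96]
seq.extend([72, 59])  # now [55, 34, 96, 72, 59]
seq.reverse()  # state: [59, 72, 96, 34, 55]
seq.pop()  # 55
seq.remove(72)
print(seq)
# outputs [59, 96, 34]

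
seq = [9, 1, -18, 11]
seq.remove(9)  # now [1, -18, 11]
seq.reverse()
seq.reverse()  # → [1, -18, 11]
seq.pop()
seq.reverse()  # [-18, 1]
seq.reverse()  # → [1, -18]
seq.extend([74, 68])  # [1, -18, 74, 68]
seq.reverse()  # [68, 74, -18, 1]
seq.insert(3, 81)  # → [68, 74, -18, 81, 1]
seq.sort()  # [-18, 1, 68, 74, 81]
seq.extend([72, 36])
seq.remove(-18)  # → [1, 68, 74, 81, 72, 36]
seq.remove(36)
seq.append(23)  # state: [1, 68, 74, 81, 72, 23]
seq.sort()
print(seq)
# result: [1, 23, 68, 72, 74, 81]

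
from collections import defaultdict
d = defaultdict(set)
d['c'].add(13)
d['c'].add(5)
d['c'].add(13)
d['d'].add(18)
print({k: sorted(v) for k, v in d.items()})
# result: {'c': [5, 13], 'd': [18]}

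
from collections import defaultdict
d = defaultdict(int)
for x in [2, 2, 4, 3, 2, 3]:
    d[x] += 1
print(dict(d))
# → {2: 3, 4: 1, 3: 2}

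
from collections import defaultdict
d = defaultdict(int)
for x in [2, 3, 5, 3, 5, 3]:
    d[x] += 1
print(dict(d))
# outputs {2: 1, 3: 3, 5: 2}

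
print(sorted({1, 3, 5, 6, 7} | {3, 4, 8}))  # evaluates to [1, 3, 4, 5, 6, 7, 8]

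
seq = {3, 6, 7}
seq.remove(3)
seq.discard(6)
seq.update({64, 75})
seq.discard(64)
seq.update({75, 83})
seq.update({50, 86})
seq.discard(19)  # {7, 50, 75, 83, 86}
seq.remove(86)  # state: {7, 50, 75, 83}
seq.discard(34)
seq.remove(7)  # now {50, 75, 83}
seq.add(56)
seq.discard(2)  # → {50, 56, 75, 83}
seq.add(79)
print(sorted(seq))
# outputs [50, 56, 75, 79, 83]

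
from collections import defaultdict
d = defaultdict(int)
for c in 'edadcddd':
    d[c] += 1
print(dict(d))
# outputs {'e': 1, 'd': 5, 'a': 1, 'c': 1}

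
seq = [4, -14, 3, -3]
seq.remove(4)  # [-14, 3, -3]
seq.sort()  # [-14, -3, 3]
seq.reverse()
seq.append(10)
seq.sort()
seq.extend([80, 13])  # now [-14, -3, 3, 10, 80, 13]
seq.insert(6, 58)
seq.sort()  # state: [-14, -3, 3, 10, 13, 58, 80]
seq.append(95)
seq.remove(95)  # [-14, -3, 3, 10, 13, 58, 80]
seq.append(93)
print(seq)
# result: [-14, -3, 3, 10, 13, 58, 80, 93]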